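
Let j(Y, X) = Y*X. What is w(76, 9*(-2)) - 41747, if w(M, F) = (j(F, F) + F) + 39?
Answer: -41402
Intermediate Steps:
j(Y, X) = X*Y
w(M, F) = 39 + F + F² (w(M, F) = (F*F + F) + 39 = (F² + F) + 39 = (F + F²) + 39 = 39 + F + F²)
w(76, 9*(-2)) - 41747 = (39 + 9*(-2) + (9*(-2))²) - 41747 = (39 - 18 + (-18)²) - 41747 = (39 - 18 + 324) - 41747 = 345 - 41747 = -41402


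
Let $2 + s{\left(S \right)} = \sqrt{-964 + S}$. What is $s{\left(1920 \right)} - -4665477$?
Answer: $4665475 + 2 \sqrt{239} \approx 4.6655 \cdot 10^{6}$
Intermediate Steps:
$s{\left(S \right)} = -2 + \sqrt{-964 + S}$
$s{\left(1920 \right)} - -4665477 = \left(-2 + \sqrt{-964 + 1920}\right) - -4665477 = \left(-2 + \sqrt{956}\right) + 4665477 = \left(-2 + 2 \sqrt{239}\right) + 4665477 = 4665475 + 2 \sqrt{239}$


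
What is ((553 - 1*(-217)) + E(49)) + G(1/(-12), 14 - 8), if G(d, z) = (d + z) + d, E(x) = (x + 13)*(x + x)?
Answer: 41111/6 ≈ 6851.8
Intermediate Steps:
E(x) = 2*x*(13 + x) (E(x) = (13 + x)*(2*x) = 2*x*(13 + x))
G(d, z) = z + 2*d
((553 - 1*(-217)) + E(49)) + G(1/(-12), 14 - 8) = ((553 - 1*(-217)) + 2*49*(13 + 49)) + ((14 - 8) + 2/(-12)) = ((553 + 217) + 2*49*62) + (6 + 2*(-1/12)) = (770 + 6076) + (6 - 1/6) = 6846 + 35/6 = 41111/6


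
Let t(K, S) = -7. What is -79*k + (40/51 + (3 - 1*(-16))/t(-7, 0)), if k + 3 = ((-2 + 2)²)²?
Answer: 83920/357 ≈ 235.07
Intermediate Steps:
k = -3 (k = -3 + ((-2 + 2)²)² = -3 + (0²)² = -3 + 0² = -3 + 0 = -3)
-79*k + (40/51 + (3 - 1*(-16))/t(-7, 0)) = -79*(-3) + (40/51 + (3 - 1*(-16))/(-7)) = 237 + (40*(1/51) + (3 + 16)*(-⅐)) = 237 + (40/51 + 19*(-⅐)) = 237 + (40/51 - 19/7) = 237 - 689/357 = 83920/357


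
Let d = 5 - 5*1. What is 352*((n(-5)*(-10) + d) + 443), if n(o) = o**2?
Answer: 67936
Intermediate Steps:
d = 0 (d = 5 - 5 = 0)
352*((n(-5)*(-10) + d) + 443) = 352*(((-5)**2*(-10) + 0) + 443) = 352*((25*(-10) + 0) + 443) = 352*((-250 + 0) + 443) = 352*(-250 + 443) = 352*193 = 67936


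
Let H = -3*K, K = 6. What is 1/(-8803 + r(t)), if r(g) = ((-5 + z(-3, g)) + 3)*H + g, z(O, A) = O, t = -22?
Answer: -1/8735 ≈ -0.00011448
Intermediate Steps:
H = -18 (H = -3*6 = -18)
r(g) = 90 + g (r(g) = ((-5 - 3) + 3)*(-18) + g = (-8 + 3)*(-18) + g = -5*(-18) + g = 90 + g)
1/(-8803 + r(t)) = 1/(-8803 + (90 - 22)) = 1/(-8803 + 68) = 1/(-8735) = -1/8735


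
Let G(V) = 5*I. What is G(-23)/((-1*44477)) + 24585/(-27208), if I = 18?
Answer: -1095915765/1210130216 ≈ -0.90562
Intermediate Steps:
G(V) = 90 (G(V) = 5*18 = 90)
G(-23)/((-1*44477)) + 24585/(-27208) = 90/((-1*44477)) + 24585/(-27208) = 90/(-44477) + 24585*(-1/27208) = 90*(-1/44477) - 24585/27208 = -90/44477 - 24585/27208 = -1095915765/1210130216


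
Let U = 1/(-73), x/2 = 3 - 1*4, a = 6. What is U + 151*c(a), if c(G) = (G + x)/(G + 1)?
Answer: 44085/511 ≈ 86.272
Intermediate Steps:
x = -2 (x = 2*(3 - 1*4) = 2*(3 - 4) = 2*(-1) = -2)
U = -1/73 ≈ -0.013699
c(G) = (-2 + G)/(1 + G) (c(G) = (G - 2)/(G + 1) = (-2 + G)/(1 + G))
U + 151*c(a) = -1/73 + 151*((-2 + 6)/(1 + 6)) = -1/73 + 151*(4/7) = -1/73 + 604/7 = 44085/511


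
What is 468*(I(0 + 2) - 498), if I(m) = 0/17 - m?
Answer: -234000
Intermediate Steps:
I(m) = -m (I(m) = 0*(1/17) - m = 0 - m = -m)
468*(I(0 + 2) - 498) = 468*(-(0 + 2) - 498) = 468*(-1*2 - 498) = 468*(-2 - 498) = 468*(-500) = -234000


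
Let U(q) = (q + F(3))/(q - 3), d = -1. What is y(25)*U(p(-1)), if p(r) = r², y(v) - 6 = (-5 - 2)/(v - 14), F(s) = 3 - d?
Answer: -295/22 ≈ -13.409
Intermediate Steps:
F(s) = 4 (F(s) = 3 - 1*(-1) = 3 + 1 = 4)
y(v) = 6 - 7/(-14 + v) (y(v) = 6 + (-5 - 2)/(v - 14) = 6 - 7/(-14 + v))
U(q) = (4 + q)/(-3 + q) (U(q) = (q + 4)/(q - 3) = (4 + q)/(-3 + q))
y(25)*U(p(-1)) = ((-91 + 6*25)/(-14 + 25))*((4 + (-1)²)/(-3 + (-1)²)) = ((-91 + 150)/11)*((4 + 1)/(-3 + 1)) = ((1/11)*59)*(5/(-2)) = 59*(-½*5)/11 = (59/11)*(-5/2) = -295/22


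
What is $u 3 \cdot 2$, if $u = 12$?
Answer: $72$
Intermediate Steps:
$u 3 \cdot 2 = 12 \cdot 3 \cdot 2 = 36 \cdot 2 = 72$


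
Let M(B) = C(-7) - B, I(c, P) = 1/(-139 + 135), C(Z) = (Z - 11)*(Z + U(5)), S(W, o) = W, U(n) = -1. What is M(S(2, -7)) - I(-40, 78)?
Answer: 569/4 ≈ 142.25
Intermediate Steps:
C(Z) = (-1 + Z)*(-11 + Z) (C(Z) = (Z - 11)*(Z - 1) = (-11 + Z)*(-1 + Z) = (-1 + Z)*(-11 + Z))
I(c, P) = -¼ (I(c, P) = 1/(-4) = -¼)
M(B) = 144 - B (M(B) = (11 + (-7)² - 12*(-7)) - B = (11 + 49 + 84) - B = 144 - B)
M(S(2, -7)) - I(-40, 78) = (144 - 1*2) - 1*(-¼) = (144 - 2) + ¼ = 142 + ¼ = 569/4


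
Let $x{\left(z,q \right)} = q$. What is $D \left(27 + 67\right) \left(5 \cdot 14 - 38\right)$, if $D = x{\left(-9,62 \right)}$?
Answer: $186496$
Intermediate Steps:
$D = 62$
$D \left(27 + 67\right) \left(5 \cdot 14 - 38\right) = 62 \left(27 + 67\right) \left(5 \cdot 14 - 38\right) = 62 \cdot 94 \left(70 - 38\right) = 62 \cdot 94 \cdot 32 = 62 \cdot 3008 = 186496$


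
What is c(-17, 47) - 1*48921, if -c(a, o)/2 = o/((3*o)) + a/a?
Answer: -146771/3 ≈ -48924.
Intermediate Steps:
c(a, o) = -8/3 (c(a, o) = -2*(o/((3*o)) + a/a) = -2*(o*(1/(3*o)) + 1) = -2*(⅓ + 1) = -2*4/3 = -8/3)
c(-17, 47) - 1*48921 = -8/3 - 1*48921 = -8/3 - 48921 = -146771/3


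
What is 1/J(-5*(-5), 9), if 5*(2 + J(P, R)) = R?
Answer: -5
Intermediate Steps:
J(P, R) = -2 + R/5
1/J(-5*(-5), 9) = 1/(-2 + (⅕)*9) = 1/(-2 + 9/5) = 1/(-⅕) = -5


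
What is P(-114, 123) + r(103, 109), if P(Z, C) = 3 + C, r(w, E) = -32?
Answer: 94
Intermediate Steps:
P(-114, 123) + r(103, 109) = (3 + 123) - 32 = 126 - 32 = 94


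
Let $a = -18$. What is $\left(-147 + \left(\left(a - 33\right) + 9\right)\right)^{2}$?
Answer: $35721$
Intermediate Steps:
$\left(-147 + \left(\left(a - 33\right) + 9\right)\right)^{2} = \left(-147 + \left(\left(-18 - 33\right) + 9\right)\right)^{2} = \left(-147 + \left(-51 + 9\right)\right)^{2} = \left(-147 - 42\right)^{2} = \left(-189\right)^{2} = 35721$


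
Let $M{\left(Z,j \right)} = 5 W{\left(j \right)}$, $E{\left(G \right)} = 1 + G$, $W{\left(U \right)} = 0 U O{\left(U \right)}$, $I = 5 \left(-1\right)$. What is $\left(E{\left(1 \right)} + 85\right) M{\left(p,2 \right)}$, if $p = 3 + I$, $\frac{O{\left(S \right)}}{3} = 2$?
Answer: $0$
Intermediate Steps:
$I = -5$
$O{\left(S \right)} = 6$ ($O{\left(S \right)} = 3 \cdot 2 = 6$)
$W{\left(U \right)} = 0$ ($W{\left(U \right)} = 0 U 6 = 0 \cdot 6 = 0$)
$p = -2$ ($p = 3 - 5 = -2$)
$M{\left(Z,j \right)} = 0$ ($M{\left(Z,j \right)} = 5 \cdot 0 = 0$)
$\left(E{\left(1 \right)} + 85\right) M{\left(p,2 \right)} = \left(\left(1 + 1\right) + 85\right) 0 = \left(2 + 85\right) 0 = 87 \cdot 0 = 0$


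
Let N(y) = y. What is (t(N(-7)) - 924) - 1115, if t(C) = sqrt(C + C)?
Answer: -2039 + I*sqrt(14) ≈ -2039.0 + 3.7417*I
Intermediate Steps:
t(C) = sqrt(2)*sqrt(C) (t(C) = sqrt(2*C) = sqrt(2)*sqrt(C))
(t(N(-7)) - 924) - 1115 = (sqrt(2)*sqrt(-7) - 924) - 1115 = (sqrt(2)*(I*sqrt(7)) - 924) - 1115 = (I*sqrt(14) - 924) - 1115 = (-924 + I*sqrt(14)) - 1115 = -2039 + I*sqrt(14)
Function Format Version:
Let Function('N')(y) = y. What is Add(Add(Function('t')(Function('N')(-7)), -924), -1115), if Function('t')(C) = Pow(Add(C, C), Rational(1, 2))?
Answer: Add(-2039, Mul(I, Pow(14, Rational(1, 2)))) ≈ Add(-2039.0, Mul(3.7417, I))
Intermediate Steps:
Function('t')(C) = Mul(Pow(2, Rational(1, 2)), Pow(C, Rational(1, 2))) (Function('t')(C) = Pow(Mul(2, C), Rational(1, 2)) = Mul(Pow(2, Rational(1, 2)), Pow(C, Rational(1, 2))))
Add(Add(Function('t')(Function('N')(-7)), -924), -1115) = Add(Add(Mul(Pow(2, Rational(1, 2)), Pow(-7, Rational(1, 2))), -924), -1115) = Add(Add(Mul(Pow(2, Rational(1, 2)), Mul(I, Pow(7, Rational(1, 2)))), -924), -1115) = Add(Add(Mul(I, Pow(14, Rational(1, 2))), -924), -1115) = Add(Add(-924, Mul(I, Pow(14, Rational(1, 2)))), -1115) = Add(-2039, Mul(I, Pow(14, Rational(1, 2))))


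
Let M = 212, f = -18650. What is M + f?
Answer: -18438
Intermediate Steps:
M + f = 212 - 18650 = -18438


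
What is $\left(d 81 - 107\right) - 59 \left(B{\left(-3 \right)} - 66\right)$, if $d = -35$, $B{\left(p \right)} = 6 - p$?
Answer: $421$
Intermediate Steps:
$\left(d 81 - 107\right) - 59 \left(B{\left(-3 \right)} - 66\right) = \left(\left(-35\right) 81 - 107\right) - 59 \left(\left(6 - -3\right) - 66\right) = \left(-2835 - 107\right) - 59 \left(\left(6 + 3\right) - 66\right) = -2942 - 59 \left(9 - 66\right) = -2942 - -3363 = -2942 + 3363 = 421$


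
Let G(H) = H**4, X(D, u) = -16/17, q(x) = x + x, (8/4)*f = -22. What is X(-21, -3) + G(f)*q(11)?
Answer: 5475718/17 ≈ 3.2210e+5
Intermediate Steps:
f = -11 (f = (1/2)*(-22) = -11)
q(x) = 2*x
X(D, u) = -16/17 (X(D, u) = -16*1/17 = -16/17)
X(-21, -3) + G(f)*q(11) = -16/17 + (-11)**4*(2*11) = -16/17 + 14641*22 = -16/17 + 322102 = 5475718/17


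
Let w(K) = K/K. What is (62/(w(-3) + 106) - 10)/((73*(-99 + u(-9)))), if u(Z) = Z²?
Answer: 56/7811 ≈ 0.0071694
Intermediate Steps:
w(K) = 1
(62/(w(-3) + 106) - 10)/((73*(-99 + u(-9)))) = (62/(1 + 106) - 10)/((73*(-99 + (-9)²))) = (62/107 - 10)/((73*(-99 + 81))) = ((1/107)*62 - 10)/((73*(-18))) = (62/107 - 10)/(-1314) = -1008/107*(-1/1314) = 56/7811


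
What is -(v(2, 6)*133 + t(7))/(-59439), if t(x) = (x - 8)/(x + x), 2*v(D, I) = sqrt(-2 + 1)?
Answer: -1/832146 + 133*I/118878 ≈ -1.2017e-6 + 0.0011188*I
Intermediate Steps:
v(D, I) = I/2 (v(D, I) = sqrt(-2 + 1)/2 = sqrt(-1)/2 = I/2)
t(x) = (-8 + x)/(2*x) (t(x) = (-8 + x)/((2*x)) = (-8 + x)*(1/(2*x)) = (-8 + x)/(2*x))
-(v(2, 6)*133 + t(7))/(-59439) = -((I/2)*133 + (1/2)*(-8 + 7)/7)/(-59439) = -(133*I/2 + (1/2)*(1/7)*(-1))*(-1/59439) = -(133*I/2 - 1/14)*(-1/59439) = -(-1/14 + 133*I/2)*(-1/59439) = (1/14 - 133*I/2)*(-1/59439) = -1/832146 + 133*I/118878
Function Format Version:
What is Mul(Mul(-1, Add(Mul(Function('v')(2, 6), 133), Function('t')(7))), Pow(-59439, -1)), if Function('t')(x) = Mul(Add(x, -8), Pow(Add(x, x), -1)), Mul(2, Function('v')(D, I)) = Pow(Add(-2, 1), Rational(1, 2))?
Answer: Add(Rational(-1, 832146), Mul(Rational(133, 118878), I)) ≈ Add(-1.2017e-6, Mul(0.0011188, I))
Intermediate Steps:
Function('v')(D, I) = Mul(Rational(1, 2), I) (Function('v')(D, I) = Mul(Rational(1, 2), Pow(Add(-2, 1), Rational(1, 2))) = Mul(Rational(1, 2), Pow(-1, Rational(1, 2))) = Mul(Rational(1, 2), I))
Function('t')(x) = Mul(Rational(1, 2), Pow(x, -1), Add(-8, x)) (Function('t')(x) = Mul(Add(-8, x), Pow(Mul(2, x), -1)) = Mul(Add(-8, x), Mul(Rational(1, 2), Pow(x, -1))) = Mul(Rational(1, 2), Pow(x, -1), Add(-8, x)))
Mul(Mul(-1, Add(Mul(Function('v')(2, 6), 133), Function('t')(7))), Pow(-59439, -1)) = Mul(Mul(-1, Add(Mul(Mul(Rational(1, 2), I), 133), Mul(Rational(1, 2), Pow(7, -1), Add(-8, 7)))), Pow(-59439, -1)) = Mul(Mul(-1, Add(Mul(Rational(133, 2), I), Mul(Rational(1, 2), Rational(1, 7), -1))), Rational(-1, 59439)) = Mul(Mul(-1, Add(Mul(Rational(133, 2), I), Rational(-1, 14))), Rational(-1, 59439)) = Mul(Mul(-1, Add(Rational(-1, 14), Mul(Rational(133, 2), I))), Rational(-1, 59439)) = Mul(Add(Rational(1, 14), Mul(Rational(-133, 2), I)), Rational(-1, 59439)) = Add(Rational(-1, 832146), Mul(Rational(133, 118878), I))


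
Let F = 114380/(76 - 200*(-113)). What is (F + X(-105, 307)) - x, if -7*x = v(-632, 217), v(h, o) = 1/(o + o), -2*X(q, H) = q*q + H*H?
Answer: -906449749535/17222422 ≈ -52632.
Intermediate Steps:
X(q, H) = -H²/2 - q²/2 (X(q, H) = -(q*q + H*H)/2 = -(q² + H²)/2 = -(H² + q²)/2 = -H²/2 - q²/2)
v(h, o) = 1/(2*o)
F = 28595/5669 (F = 114380/(76 + 22600) = 114380/22676 = 114380*(1/22676) = 28595/5669 ≈ 5.0441)
x = -1/3038 (x = -1/(14*217) = -⅐*1/434 = -1/3038 ≈ -0.00032916)
(F + X(-105, 307)) - x = (28595/5669 + (-½*307² - ½*(-105)²)) - 1*(-1/3038) = (28595/5669 + (-½*94249 - ½*11025)) + 1/3038 = (28595/5669 + (-94249/2 - 11025/2)) + 1/3038 = (28595/5669 - 52637) + 1/3038 = -298370558/5669 + 1/3038 = -906449749535/17222422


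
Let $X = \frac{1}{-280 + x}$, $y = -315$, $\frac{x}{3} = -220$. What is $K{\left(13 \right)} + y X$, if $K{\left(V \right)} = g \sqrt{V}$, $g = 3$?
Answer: $\frac{63}{188} + 3 \sqrt{13} \approx 11.152$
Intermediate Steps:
$x = -660$ ($x = 3 \left(-220\right) = -660$)
$X = - \frac{1}{940}$ ($X = \frac{1}{-280 - 660} = \frac{1}{-940} = - \frac{1}{940} \approx -0.0010638$)
$K{\left(V \right)} = 3 \sqrt{V}$
$K{\left(13 \right)} + y X = 3 \sqrt{13} - - \frac{63}{188} = 3 \sqrt{13} + \frac{63}{188} = \frac{63}{188} + 3 \sqrt{13}$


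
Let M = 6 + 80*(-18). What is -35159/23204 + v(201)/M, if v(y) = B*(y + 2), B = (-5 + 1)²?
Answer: -62892299/16637268 ≈ -3.7802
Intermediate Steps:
B = 16 (B = (-4)² = 16)
M = -1434 (M = 6 - 1440 = -1434)
v(y) = 32 + 16*y (v(y) = 16*(y + 2) = 16*(2 + y) = 32 + 16*y)
-35159/23204 + v(201)/M = -35159/23204 + (32 + 16*201)/(-1434) = -35159*1/23204 + (32 + 3216)*(-1/1434) = -35159/23204 + 3248*(-1/1434) = -35159/23204 - 1624/717 = -62892299/16637268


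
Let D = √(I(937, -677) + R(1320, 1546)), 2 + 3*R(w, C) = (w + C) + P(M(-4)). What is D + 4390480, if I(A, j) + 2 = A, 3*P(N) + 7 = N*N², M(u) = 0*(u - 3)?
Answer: 4390480 + 10*√170/3 ≈ 4.3905e+6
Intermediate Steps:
M(u) = 0 (M(u) = 0*(-3 + u) = 0)
P(N) = -7/3 + N³/3 (P(N) = -7/3 + (N*N²)/3 = -7/3 + N³/3)
R(w, C) = -13/9 + C/3 + w/3 (R(w, C) = -⅔ + ((w + C) + (-7/3 + (⅓)*0³))/3 = -⅔ + ((C + w) + (-7/3 + (⅓)*0))/3 = -⅔ + ((C + w) + (-7/3 + 0))/3 = -⅔ + ((C + w) - 7/3)/3 = -⅔ + (-7/3 + C + w)/3 = -⅔ + (-7/9 + C/3 + w/3) = -13/9 + C/3 + w/3)
I(A, j) = -2 + A
D = 10*√170/3 (D = √((-2 + 937) + (-13/9 + (⅓)*1546 + (⅓)*1320)) = √(935 + (-13/9 + 1546/3 + 440)) = √(935 + 8585/9) = √(17000/9) = 10*√170/3 ≈ 43.461)
D + 4390480 = 10*√170/3 + 4390480 = 4390480 + 10*√170/3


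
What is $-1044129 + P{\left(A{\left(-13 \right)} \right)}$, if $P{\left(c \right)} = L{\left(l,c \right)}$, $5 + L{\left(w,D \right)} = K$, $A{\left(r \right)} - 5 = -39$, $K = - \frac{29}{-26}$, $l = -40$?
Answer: $- \frac{27147455}{26} \approx -1.0441 \cdot 10^{6}$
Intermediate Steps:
$K = \frac{29}{26}$ ($K = \left(-29\right) \left(- \frac{1}{26}\right) = \frac{29}{26} \approx 1.1154$)
$A{\left(r \right)} = -34$ ($A{\left(r \right)} = 5 - 39 = -34$)
$L{\left(w,D \right)} = - \frac{101}{26}$ ($L{\left(w,D \right)} = -5 + \frac{29}{26} = - \frac{101}{26}$)
$P{\left(c \right)} = - \frac{101}{26}$
$-1044129 + P{\left(A{\left(-13 \right)} \right)} = -1044129 - \frac{101}{26} = - \frac{27147455}{26}$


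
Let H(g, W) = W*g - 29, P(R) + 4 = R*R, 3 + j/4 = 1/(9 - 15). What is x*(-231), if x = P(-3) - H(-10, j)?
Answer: 21406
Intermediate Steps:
j = -38/3 (j = -12 + 4/(9 - 15) = -12 + 4/(-6) = -12 + 4*(-1/6) = -12 - 2/3 = -38/3 ≈ -12.667)
P(R) = -4 + R**2 (P(R) = -4 + R*R = -4 + R**2)
H(g, W) = -29 + W*g
x = -278/3 (x = (-4 + (-3)**2) - (-29 - 38/3*(-10)) = (-4 + 9) - (-29 + 380/3) = 5 - 1*293/3 = 5 - 293/3 = -278/3 ≈ -92.667)
x*(-231) = -278/3*(-231) = 21406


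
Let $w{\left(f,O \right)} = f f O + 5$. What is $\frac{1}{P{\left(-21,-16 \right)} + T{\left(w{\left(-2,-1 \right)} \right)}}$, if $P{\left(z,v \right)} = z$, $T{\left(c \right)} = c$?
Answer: $- \frac{1}{20} \approx -0.05$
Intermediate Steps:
$w{\left(f,O \right)} = 5 + O f^{2}$ ($w{\left(f,O \right)} = f^{2} O + 5 = O f^{2} + 5 = 5 + O f^{2}$)
$\frac{1}{P{\left(-21,-16 \right)} + T{\left(w{\left(-2,-1 \right)} \right)}} = \frac{1}{-21 + \left(5 - \left(-2\right)^{2}\right)} = \frac{1}{-21 + \left(5 - 4\right)} = \frac{1}{-21 + 1} = \frac{1}{-20} = - \frac{1}{20}$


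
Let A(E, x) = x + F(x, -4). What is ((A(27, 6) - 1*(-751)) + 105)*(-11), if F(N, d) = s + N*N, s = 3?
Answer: -9911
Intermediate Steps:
F(N, d) = 3 + N² (F(N, d) = 3 + N*N = 3 + N²)
A(E, x) = 3 + x + x² (A(E, x) = x + (3 + x²) = 3 + x + x²)
((A(27, 6) - 1*(-751)) + 105)*(-11) = (((3 + 6 + 6²) - 1*(-751)) + 105)*(-11) = (((3 + 6 + 36) + 751) + 105)*(-11) = ((45 + 751) + 105)*(-11) = (796 + 105)*(-11) = 901*(-11) = -9911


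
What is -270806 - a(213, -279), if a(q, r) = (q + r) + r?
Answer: -270461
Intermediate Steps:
a(q, r) = q + 2*r
-270806 - a(213, -279) = -270806 - (213 + 2*(-279)) = -270806 - (213 - 558) = -270806 - 1*(-345) = -270806 + 345 = -270461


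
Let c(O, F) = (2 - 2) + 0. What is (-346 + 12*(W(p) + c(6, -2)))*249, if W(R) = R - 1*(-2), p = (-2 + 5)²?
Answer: -53286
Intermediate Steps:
c(O, F) = 0 (c(O, F) = 0 + 0 = 0)
p = 9 (p = 3² = 9)
W(R) = 2 + R (W(R) = R + 2 = 2 + R)
(-346 + 12*(W(p) + c(6, -2)))*249 = (-346 + 12*((2 + 9) + 0))*249 = (-346 + 12*(11 + 0))*249 = (-346 + 12*11)*249 = (-346 + 132)*249 = -214*249 = -53286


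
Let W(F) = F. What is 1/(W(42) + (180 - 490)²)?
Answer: 1/96142 ≈ 1.0401e-5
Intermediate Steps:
1/(W(42) + (180 - 490)²) = 1/(42 + (180 - 490)²) = 1/(42 + (-310)²) = 1/(42 + 96100) = 1/96142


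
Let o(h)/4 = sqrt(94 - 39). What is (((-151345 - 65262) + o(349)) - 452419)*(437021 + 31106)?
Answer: -313189134302 + 1872508*sqrt(55) ≈ -3.1318e+11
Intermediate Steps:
o(h) = 4*sqrt(55) (o(h) = 4*sqrt(94 - 39) = 4*sqrt(55))
(((-151345 - 65262) + o(349)) - 452419)*(437021 + 31106) = (((-151345 - 65262) + 4*sqrt(55)) - 452419)*(437021 + 31106) = ((-216607 + 4*sqrt(55)) - 452419)*468127 = (-669026 + 4*sqrt(55))*468127 = -313189134302 + 1872508*sqrt(55)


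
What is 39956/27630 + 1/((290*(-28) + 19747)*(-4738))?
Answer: 1100562554213/761050749690 ≈ 1.4461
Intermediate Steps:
39956/27630 + 1/((290*(-28) + 19747)*(-4738)) = 39956*(1/27630) - 1/4738/(-8120 + 19747) = 19978/13815 - 1/4738/11627 = 19978/13815 + (1/11627)*(-1/4738) = 19978/13815 - 1/55088726 = 1100562554213/761050749690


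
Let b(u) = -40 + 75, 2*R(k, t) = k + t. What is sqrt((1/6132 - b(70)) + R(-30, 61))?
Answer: I*sqrt(183305409)/3066 ≈ 4.4159*I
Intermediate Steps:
R(k, t) = k/2 + t/2 (R(k, t) = (k + t)/2 = k/2 + t/2)
b(u) = 35
sqrt((1/6132 - b(70)) + R(-30, 61)) = sqrt((1/6132 - 1*35) + ((1/2)*(-30) + (1/2)*61)) = sqrt((1/6132 - 35) + (-15 + 61/2)) = sqrt(-214619/6132 + 31/2) = sqrt(-119573/6132) = I*sqrt(183305409)/3066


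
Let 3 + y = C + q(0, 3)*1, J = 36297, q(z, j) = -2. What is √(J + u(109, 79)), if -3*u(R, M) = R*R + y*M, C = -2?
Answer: √32521 ≈ 180.34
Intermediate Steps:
y = -7 (y = -3 + (-2 - 2*1) = -3 + (-2 - 2) = -3 - 4 = -7)
u(R, M) = -R²/3 + 7*M/3 (u(R, M) = -(R*R - 7*M)/3 = -(R² - 7*M)/3 = -R²/3 + 7*M/3)
√(J + u(109, 79)) = √(36297 + (-⅓*109² + (7/3)*79)) = √(36297 + (-⅓*11881 + 553/3)) = √(36297 + (-11881/3 + 553/3)) = √(36297 - 3776) = √32521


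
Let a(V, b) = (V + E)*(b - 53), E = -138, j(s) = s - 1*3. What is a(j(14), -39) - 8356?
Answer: 3328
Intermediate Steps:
j(s) = -3 + s (j(s) = s - 3 = -3 + s)
a(V, b) = (-138 + V)*(-53 + b) (a(V, b) = (V - 138)*(b - 53) = (-138 + V)*(-53 + b))
a(j(14), -39) - 8356 = (7314 - 138*(-39) - 53*(-3 + 14) + (-3 + 14)*(-39)) - 8356 = (7314 + 5382 - 53*11 + 11*(-39)) - 8356 = (7314 + 5382 - 583 - 429) - 8356 = 11684 - 8356 = 3328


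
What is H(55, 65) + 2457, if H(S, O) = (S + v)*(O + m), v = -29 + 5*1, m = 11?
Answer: 4813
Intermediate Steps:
v = -24 (v = -29 + 5 = -24)
H(S, O) = (-24 + S)*(11 + O) (H(S, O) = (S - 24)*(O + 11) = (-24 + S)*(11 + O))
H(55, 65) + 2457 = (-264 - 24*65 + 11*55 + 65*55) + 2457 = (-264 - 1560 + 605 + 3575) + 2457 = 2356 + 2457 = 4813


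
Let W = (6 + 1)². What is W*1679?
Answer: 82271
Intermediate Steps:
W = 49 (W = 7² = 49)
W*1679 = 49*1679 = 82271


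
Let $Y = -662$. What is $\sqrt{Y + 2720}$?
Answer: $7 \sqrt{42} \approx 45.365$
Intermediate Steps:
$\sqrt{Y + 2720} = \sqrt{-662 + 2720} = \sqrt{2058} = 7 \sqrt{42}$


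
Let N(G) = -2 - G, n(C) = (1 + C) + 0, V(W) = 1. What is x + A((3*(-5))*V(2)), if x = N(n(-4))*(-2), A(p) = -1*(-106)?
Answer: 104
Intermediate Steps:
A(p) = 106
n(C) = 1 + C
x = -2 (x = (-2 - (1 - 4))*(-2) = (-2 - 1*(-3))*(-2) = (-2 + 3)*(-2) = 1*(-2) = -2)
x + A((3*(-5))*V(2)) = -2 + 106 = 104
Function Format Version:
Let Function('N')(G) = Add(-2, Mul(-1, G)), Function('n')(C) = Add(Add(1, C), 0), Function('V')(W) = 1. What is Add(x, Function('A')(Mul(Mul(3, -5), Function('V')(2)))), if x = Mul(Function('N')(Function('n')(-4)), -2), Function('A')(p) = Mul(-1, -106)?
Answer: 104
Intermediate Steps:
Function('A')(p) = 106
Function('n')(C) = Add(1, C)
x = -2 (x = Mul(Add(-2, Mul(-1, Add(1, -4))), -2) = Mul(Add(-2, Mul(-1, -3)), -2) = Mul(Add(-2, 3), -2) = Mul(1, -2) = -2)
Add(x, Function('A')(Mul(Mul(3, -5), Function('V')(2)))) = Add(-2, 106) = 104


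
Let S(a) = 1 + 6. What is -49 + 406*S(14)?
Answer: 2793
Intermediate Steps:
S(a) = 7
-49 + 406*S(14) = -49 + 406*7 = -49 + 2842 = 2793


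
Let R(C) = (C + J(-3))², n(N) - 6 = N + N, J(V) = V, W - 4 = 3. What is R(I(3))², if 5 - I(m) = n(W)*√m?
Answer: 1468816 - 192640*√3 ≈ 1.1352e+6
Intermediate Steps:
W = 7 (W = 4 + 3 = 7)
n(N) = 6 + 2*N (n(N) = 6 + (N + N) = 6 + 2*N)
I(m) = 5 - 20*√m (I(m) = 5 - (6 + 2*7)*√m = 5 - (6 + 14)*√m = 5 - 20*√m)
R(C) = (-3 + C)² (R(C) = (C - 3)² = (-3 + C)²)
R(I(3))² = ((-3 + (5 - 20*√3))²)² = ((2 - 20*√3)²)² = (2 - 20*√3)⁴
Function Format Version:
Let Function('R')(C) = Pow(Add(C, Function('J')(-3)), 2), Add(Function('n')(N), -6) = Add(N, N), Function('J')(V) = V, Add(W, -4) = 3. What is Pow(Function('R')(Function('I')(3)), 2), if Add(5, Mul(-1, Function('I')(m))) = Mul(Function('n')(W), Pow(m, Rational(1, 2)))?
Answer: Add(1468816, Mul(-192640, Pow(3, Rational(1, 2)))) ≈ 1.1352e+6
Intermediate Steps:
W = 7 (W = Add(4, 3) = 7)
Function('n')(N) = Add(6, Mul(2, N)) (Function('n')(N) = Add(6, Add(N, N)) = Add(6, Mul(2, N)))
Function('I')(m) = Add(5, Mul(-20, Pow(m, Rational(1, 2)))) (Function('I')(m) = Add(5, Mul(-1, Mul(Add(6, Mul(2, 7)), Pow(m, Rational(1, 2))))) = Add(5, Mul(-1, Mul(Add(6, 14), Pow(m, Rational(1, 2))))) = Add(5, Mul(-1, Mul(20, Pow(m, Rational(1, 2))))) = Add(5, Mul(-20, Pow(m, Rational(1, 2)))))
Function('R')(C) = Pow(Add(-3, C), 2) (Function('R')(C) = Pow(Add(C, -3), 2) = Pow(Add(-3, C), 2))
Pow(Function('R')(Function('I')(3)), 2) = Pow(Pow(Add(-3, Add(5, Mul(-20, Pow(3, Rational(1, 2))))), 2), 2) = Pow(Pow(Add(2, Mul(-20, Pow(3, Rational(1, 2)))), 2), 2) = Pow(Add(2, Mul(-20, Pow(3, Rational(1, 2)))), 4)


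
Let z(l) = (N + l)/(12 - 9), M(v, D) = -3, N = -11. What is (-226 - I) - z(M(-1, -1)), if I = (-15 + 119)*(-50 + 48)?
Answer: -40/3 ≈ -13.333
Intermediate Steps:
I = -208 (I = 104*(-2) = -208)
z(l) = -11/3 + l/3 (z(l) = (-11 + l)/(12 - 9) = (-11 + l)/3 = (-11 + l)*(1/3) = -11/3 + l/3)
(-226 - I) - z(M(-1, -1)) = (-226 - 1*(-208)) - (-11/3 + (1/3)*(-3)) = (-226 + 208) - (-11/3 - 1) = -18 - 1*(-14/3) = -18 + 14/3 = -40/3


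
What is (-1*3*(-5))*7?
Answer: 105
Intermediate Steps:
(-1*3*(-5))*7 = -3*(-5)*7 = 15*7 = 105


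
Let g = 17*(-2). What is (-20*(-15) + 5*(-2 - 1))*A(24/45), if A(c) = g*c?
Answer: -5168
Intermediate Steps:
g = -34
A(c) = -34*c
(-20*(-15) + 5*(-2 - 1))*A(24/45) = (-20*(-15) + 5*(-2 - 1))*(-816/45) = (300 + 5*(-3))*(-816/45) = (300 - 15)*(-34*8/15) = 285*(-272/15) = -5168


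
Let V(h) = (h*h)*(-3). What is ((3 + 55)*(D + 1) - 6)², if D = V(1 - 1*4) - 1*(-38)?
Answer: 476100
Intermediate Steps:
V(h) = -3*h² (V(h) = h²*(-3) = -3*h²)
D = 11 (D = -3*(1 - 1*4)² - 1*(-38) = -3*(1 - 4)² + 38 = -3*(-3)² + 38 = -3*9 + 38 = -27 + 38 = 11)
((3 + 55)*(D + 1) - 6)² = ((3 + 55)*(11 + 1) - 6)² = (58*12 - 6)² = (696 - 6)² = 690² = 476100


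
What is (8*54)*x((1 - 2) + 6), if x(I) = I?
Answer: 2160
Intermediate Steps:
(8*54)*x((1 - 2) + 6) = (8*54)*((1 - 2) + 6) = 432*(-1 + 6) = 432*5 = 2160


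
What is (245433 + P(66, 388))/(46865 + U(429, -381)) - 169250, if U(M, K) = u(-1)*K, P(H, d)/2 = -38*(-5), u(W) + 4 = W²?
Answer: -8125108187/48008 ≈ -1.6925e+5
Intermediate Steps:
u(W) = -4 + W²
P(H, d) = 380 (P(H, d) = 2*(-38*(-5)) = 2*190 = 380)
U(M, K) = -3*K (U(M, K) = (-4 + (-1)²)*K = (-4 + 1)*K = -3*K)
(245433 + P(66, 388))/(46865 + U(429, -381)) - 169250 = (245433 + 380)/(46865 - 3*(-381)) - 169250 = 245813/(46865 + 1143) - 169250 = 245813/48008 - 169250 = -8125108187/48008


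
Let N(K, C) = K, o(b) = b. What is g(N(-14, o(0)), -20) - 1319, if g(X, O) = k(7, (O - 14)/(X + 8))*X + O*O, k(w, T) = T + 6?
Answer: -3247/3 ≈ -1082.3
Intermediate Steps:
k(w, T) = 6 + T
g(X, O) = O**2 + X*(6 + (-14 + O)/(8 + X)) (g(X, O) = (6 + (O - 14)/(X + 8))*X + O*O = (6 + (-14 + O)/(8 + X))*X + O**2 = X*(6 + (-14 + O)/(8 + X)) + O**2 = O**2 + X*(6 + (-14 + O)/(8 + X)))
g(N(-14, o(0)), -20) - 1319 = (-14*(34 - 20 + 6*(-14)) + (-20)**2*(8 - 14))/(8 - 14) - 1319 = (-14*(34 - 20 - 84) + 400*(-6))/(-6) - 1319 = -(-14*(-70) - 2400)/6 - 1319 = -(980 - 2400)/6 - 1319 = -1/6*(-1420) - 1319 = 710/3 - 1319 = -3247/3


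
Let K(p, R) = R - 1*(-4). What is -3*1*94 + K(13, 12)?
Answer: -266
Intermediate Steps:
K(p, R) = 4 + R (K(p, R) = R + 4 = 4 + R)
-3*1*94 + K(13, 12) = -3*1*94 + (4 + 12) = -3*94 + 16 = -282 + 16 = -266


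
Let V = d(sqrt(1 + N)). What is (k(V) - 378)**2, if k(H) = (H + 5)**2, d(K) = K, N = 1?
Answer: 123401 - 7020*sqrt(2) ≈ 1.1347e+5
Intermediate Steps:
V = sqrt(2) (V = sqrt(1 + 1) = sqrt(2) ≈ 1.4142)
k(H) = (5 + H)**2
(k(V) - 378)**2 = ((5 + sqrt(2))**2 - 378)**2 = (-378 + (5 + sqrt(2))**2)**2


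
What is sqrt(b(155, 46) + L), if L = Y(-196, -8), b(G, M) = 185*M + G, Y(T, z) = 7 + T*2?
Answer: 6*sqrt(230) ≈ 90.995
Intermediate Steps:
Y(T, z) = 7 + 2*T
b(G, M) = G + 185*M
L = -385 (L = 7 + 2*(-196) = 7 - 392 = -385)
sqrt(b(155, 46) + L) = sqrt((155 + 185*46) - 385) = sqrt((155 + 8510) - 385) = sqrt(8665 - 385) = sqrt(8280) = 6*sqrt(230)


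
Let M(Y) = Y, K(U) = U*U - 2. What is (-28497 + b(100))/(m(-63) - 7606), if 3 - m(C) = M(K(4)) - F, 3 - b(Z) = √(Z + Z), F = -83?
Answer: 14247/3850 + √2/770 ≈ 3.7024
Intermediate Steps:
K(U) = -2 + U² (K(U) = U² - 2 = -2 + U²)
b(Z) = 3 - √2*√Z (b(Z) = 3 - √(Z + Z) = 3 - √(2*Z) = 3 - √2*√Z)
m(C) = -94 (m(C) = 3 - ((-2 + 4²) - 1*(-83)) = 3 - ((-2 + 16) + 83) = 3 - (14 + 83) = 3 - 1*97 = 3 - 97 = -94)
(-28497 + b(100))/(m(-63) - 7606) = (-28497 + (3 - √2*√100))/(-94 - 7606) = (-28497 + (3 - 1*√2*10))/(-7700) = (-28497 + (3 - 10*√2))*(-1/7700) = (-28494 - 10*√2)*(-1/7700) = 14247/3850 + √2/770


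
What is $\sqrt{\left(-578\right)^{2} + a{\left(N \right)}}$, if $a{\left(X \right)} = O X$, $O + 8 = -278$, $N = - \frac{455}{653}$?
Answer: $\frac{\sqrt{142541399246}}{653} \approx 578.17$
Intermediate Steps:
$N = - \frac{455}{653}$ ($N = \left(-455\right) \frac{1}{653} = - \frac{455}{653} \approx -0.69678$)
$O = -286$ ($O = -8 - 278 = -286$)
$a{\left(X \right)} = - 286 X$
$\sqrt{\left(-578\right)^{2} + a{\left(N \right)}} = \sqrt{\left(-578\right)^{2} - - \frac{130130}{653}} = \sqrt{334084 + \frac{130130}{653}} = \sqrt{\frac{218286982}{653}} = \frac{\sqrt{142541399246}}{653}$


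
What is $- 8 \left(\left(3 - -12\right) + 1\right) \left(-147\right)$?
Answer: $18816$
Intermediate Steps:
$- 8 \left(\left(3 - -12\right) + 1\right) \left(-147\right) = - 8 \left(\left(3 + 12\right) + 1\right) \left(-147\right) = - 8 \left(15 + 1\right) \left(-147\right) = \left(-8\right) 16 \left(-147\right) = \left(-128\right) \left(-147\right) = 18816$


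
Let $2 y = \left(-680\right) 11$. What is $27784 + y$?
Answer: $24044$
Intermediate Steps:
$y = -3740$ ($y = \frac{\left(-680\right) 11}{2} = \frac{1}{2} \left(-7480\right) = -3740$)
$27784 + y = 27784 - 3740 = 24044$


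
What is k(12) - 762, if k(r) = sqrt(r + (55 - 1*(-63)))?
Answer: -762 + sqrt(130) ≈ -750.60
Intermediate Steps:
k(r) = sqrt(118 + r) (k(r) = sqrt(r + (55 + 63)) = sqrt(r + 118) = sqrt(118 + r))
k(12) - 762 = sqrt(118 + 12) - 762 = sqrt(130) - 762 = -762 + sqrt(130)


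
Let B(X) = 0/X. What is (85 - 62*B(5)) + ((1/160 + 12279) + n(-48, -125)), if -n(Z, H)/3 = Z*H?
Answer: -901759/160 ≈ -5636.0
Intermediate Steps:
B(X) = 0
n(Z, H) = -3*H*Z (n(Z, H) = -3*Z*H = -3*H*Z)
(85 - 62*B(5)) + ((1/160 + 12279) + n(-48, -125)) = (85 - 62*0) + ((1/160 + 12279) - 3*(-125)*(-48)) = (85 + 0) + ((1/160 + 12279) - 18000) = 85 + (1964641/160 - 18000) = 85 - 915359/160 = -901759/160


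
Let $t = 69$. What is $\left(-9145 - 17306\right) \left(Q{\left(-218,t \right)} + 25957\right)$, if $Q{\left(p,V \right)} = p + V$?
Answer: $-682647408$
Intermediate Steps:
$Q{\left(p,V \right)} = V + p$
$\left(-9145 - 17306\right) \left(Q{\left(-218,t \right)} + 25957\right) = \left(-9145 - 17306\right) \left(\left(69 - 218\right) + 25957\right) = - 26451 \left(-149 + 25957\right) = \left(-26451\right) 25808 = -682647408$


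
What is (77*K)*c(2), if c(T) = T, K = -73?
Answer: -11242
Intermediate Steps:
(77*K)*c(2) = (77*(-73))*2 = -5621*2 = -11242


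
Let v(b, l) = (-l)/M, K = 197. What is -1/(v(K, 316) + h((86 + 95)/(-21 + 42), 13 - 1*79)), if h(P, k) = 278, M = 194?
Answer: -97/26808 ≈ -0.0036183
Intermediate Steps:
v(b, l) = -l/194
-1/(v(K, 316) + h((86 + 95)/(-21 + 42), 13 - 1*79)) = -1/(-1/194*316 + 278) = -1/(-158/97 + 278) = -1/26808/97 = -1*97/26808 = -97/26808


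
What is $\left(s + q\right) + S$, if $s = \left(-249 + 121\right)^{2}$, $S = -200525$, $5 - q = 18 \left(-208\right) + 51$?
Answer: $-180443$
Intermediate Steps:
$q = 3698$ ($q = 5 - \left(18 \left(-208\right) + 51\right) = 5 - \left(-3744 + 51\right) = 5 - -3693 = 5 + 3693 = 3698$)
$s = 16384$ ($s = \left(-128\right)^{2} = 16384$)
$\left(s + q\right) + S = \left(16384 + 3698\right) - 200525 = 20082 - 200525 = -180443$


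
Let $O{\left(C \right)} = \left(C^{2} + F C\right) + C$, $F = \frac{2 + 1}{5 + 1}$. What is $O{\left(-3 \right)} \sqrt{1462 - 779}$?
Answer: $\frac{9 \sqrt{683}}{2} \approx 117.6$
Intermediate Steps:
$F = \frac{1}{2}$ ($F = \frac{3}{6} = 3 \cdot \frac{1}{6} = \frac{1}{2} \approx 0.5$)
$O{\left(C \right)} = C^{2} + \frac{3 C}{2}$ ($O{\left(C \right)} = \left(C^{2} + \frac{C}{2}\right) + C = C^{2} + \frac{3 C}{2}$)
$O{\left(-3 \right)} \sqrt{1462 - 779} = \frac{1}{2} \left(-3\right) \left(3 + 2 \left(-3\right)\right) \sqrt{1462 - 779} = \frac{1}{2} \left(-3\right) \left(3 - 6\right) \sqrt{683} = \frac{1}{2} \left(-3\right) \left(-3\right) \sqrt{683} = \frac{9 \sqrt{683}}{2}$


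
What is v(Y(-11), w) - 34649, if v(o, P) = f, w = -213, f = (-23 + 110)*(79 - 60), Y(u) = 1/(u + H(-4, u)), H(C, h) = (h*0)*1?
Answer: -32996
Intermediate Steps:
H(C, h) = 0 (H(C, h) = 0*1 = 0)
Y(u) = 1/u (Y(u) = 1/(u + 0) = 1/u)
f = 1653 (f = 87*19 = 1653)
v(o, P) = 1653
v(Y(-11), w) - 34649 = 1653 - 34649 = -32996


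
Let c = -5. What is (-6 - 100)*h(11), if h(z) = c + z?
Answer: -636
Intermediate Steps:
h(z) = -5 + z
(-6 - 100)*h(11) = (-6 - 100)*(-5 + 11) = -106*6 = -636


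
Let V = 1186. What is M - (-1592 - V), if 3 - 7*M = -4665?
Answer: 24114/7 ≈ 3444.9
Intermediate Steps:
M = 4668/7 (M = 3/7 - 1/7*(-4665) = 3/7 + 4665/7 = 4668/7 ≈ 666.86)
M - (-1592 - V) = 4668/7 - (-1592 - 1*1186) = 4668/7 - (-1592 - 1186) = 4668/7 - 1*(-2778) = 4668/7 + 2778 = 24114/7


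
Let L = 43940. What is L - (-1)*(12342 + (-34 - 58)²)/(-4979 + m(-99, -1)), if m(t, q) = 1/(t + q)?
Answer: 21875689340/497901 ≈ 43936.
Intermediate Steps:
m(t, q) = 1/(q + t)
L - (-1)*(12342 + (-34 - 58)²)/(-4979 + m(-99, -1)) = 43940 - (-1)*(12342 + (-34 - 58)²)/(-4979 + 1/(-1 - 99)) = 43940 - (-1)*(12342 + (-92)²)/(-4979 + 1/(-100)) = 43940 - (-1)*(12342 + 8464)/(-4979 - 1/100) = 43940 - (-1)*20806/(-497901/100) = 43940 - (-1)*20806*(-100/497901) = 43940 - (-1)*(-2080600)/497901 = 43940 - 1*2080600/497901 = 43940 - 2080600/497901 = 21875689340/497901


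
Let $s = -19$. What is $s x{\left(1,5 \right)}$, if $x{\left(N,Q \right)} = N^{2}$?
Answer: $-19$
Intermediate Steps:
$s x{\left(1,5 \right)} = - 19 \cdot 1^{2} = \left(-19\right) 1 = -19$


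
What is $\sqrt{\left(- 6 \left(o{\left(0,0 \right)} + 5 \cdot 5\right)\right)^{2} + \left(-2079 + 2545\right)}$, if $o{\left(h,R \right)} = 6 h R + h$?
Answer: $\sqrt{22966} \approx 151.55$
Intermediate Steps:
$o{\left(h,R \right)} = h + 6 R h$ ($o{\left(h,R \right)} = 6 R h + h = h + 6 R h$)
$\sqrt{\left(- 6 \left(o{\left(0,0 \right)} + 5 \cdot 5\right)\right)^{2} + \left(-2079 + 2545\right)} = \sqrt{\left(- 6 \left(0 \left(1 + 6 \cdot 0\right) + 5 \cdot 5\right)\right)^{2} + \left(-2079 + 2545\right)} = \sqrt{\left(- 6 \left(0 \left(1 + 0\right) + 25\right)\right)^{2} + 466} = \sqrt{\left(- 6 \left(0 \cdot 1 + 25\right)\right)^{2} + 466} = \sqrt{\left(- 6 \left(0 + 25\right)\right)^{2} + 466} = \sqrt{\left(\left(-6\right) 25\right)^{2} + 466} = \sqrt{\left(-150\right)^{2} + 466} = \sqrt{22500 + 466} = \sqrt{22966}$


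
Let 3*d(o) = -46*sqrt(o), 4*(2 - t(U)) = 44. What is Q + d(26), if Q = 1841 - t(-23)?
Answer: 1850 - 46*sqrt(26)/3 ≈ 1771.8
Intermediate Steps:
t(U) = -9 (t(U) = 2 - 1/4*44 = 2 - 11 = -9)
d(o) = -46*sqrt(o)/3 (d(o) = (-46*sqrt(o))/3 = -46*sqrt(o)/3)
Q = 1850 (Q = 1841 - 1*(-9) = 1841 + 9 = 1850)
Q + d(26) = 1850 - 46*sqrt(26)/3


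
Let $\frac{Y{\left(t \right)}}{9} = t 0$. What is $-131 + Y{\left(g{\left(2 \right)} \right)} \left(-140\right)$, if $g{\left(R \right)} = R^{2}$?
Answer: $-131$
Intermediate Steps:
$Y{\left(t \right)} = 0$ ($Y{\left(t \right)} = 9 t 0 = 9 \cdot 0 = 0$)
$-131 + Y{\left(g{\left(2 \right)} \right)} \left(-140\right) = -131 + 0 \left(-140\right) = -131 + 0 = -131$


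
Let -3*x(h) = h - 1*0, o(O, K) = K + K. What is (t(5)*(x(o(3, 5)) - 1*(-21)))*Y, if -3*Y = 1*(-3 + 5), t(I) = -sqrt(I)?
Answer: 106*sqrt(5)/9 ≈ 26.336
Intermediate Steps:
o(O, K) = 2*K
x(h) = -h/3 (x(h) = -(h - 1*0)/3 = -(h + 0)/3 = -h/3)
Y = -2/3 (Y = -(-3 + 5)/3 = -2/3 ≈ -0.66667)
(t(5)*(x(o(3, 5)) - 1*(-21)))*Y = ((-sqrt(5))*(-2*5/3 - 1*(-21)))*(-2/3) = ((-sqrt(5))*(-1/3*10 + 21))*(-2/3) = ((-sqrt(5))*(-10/3 + 21))*(-2/3) = (-sqrt(5)*(53/3))*(-2/3) = -53*sqrt(5)/3*(-2/3) = 106*sqrt(5)/9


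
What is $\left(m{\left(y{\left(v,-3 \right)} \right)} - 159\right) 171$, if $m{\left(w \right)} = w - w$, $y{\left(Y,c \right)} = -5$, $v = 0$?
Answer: $-27189$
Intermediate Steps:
$m{\left(w \right)} = 0$
$\left(m{\left(y{\left(v,-3 \right)} \right)} - 159\right) 171 = \left(0 - 159\right) 171 = \left(-159\right) 171 = -27189$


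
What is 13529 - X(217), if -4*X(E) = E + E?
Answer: 27275/2 ≈ 13638.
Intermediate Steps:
X(E) = -E/2 (X(E) = -(E + E)/4 = -E/2)
13529 - X(217) = 13529 - (-1)*217/2 = 13529 - 1*(-217/2) = 13529 + 217/2 = 27275/2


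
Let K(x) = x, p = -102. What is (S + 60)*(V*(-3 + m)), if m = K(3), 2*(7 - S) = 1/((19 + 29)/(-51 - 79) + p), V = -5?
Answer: 0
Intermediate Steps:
S = 93221/13308 (S = 7 - 1/(2*((19 + 29)/(-51 - 79) - 102)) = 7 - 1/(2*(48/(-130) - 102)) = 7 - 1/(2*(48*(-1/130) - 102)) = 7 - 1/(2*(-24/65 - 102)) = 7 - 1/(2*(-6654/65)) = 7 - 1/2*(-65/6654) = 7 + 65/13308 = 93221/13308 ≈ 7.0049)
m = 3
(S + 60)*(V*(-3 + m)) = (93221/13308 + 60)*(-5*(-3 + 3)) = 891701*(-5*0)/13308 = (891701/13308)*0 = 0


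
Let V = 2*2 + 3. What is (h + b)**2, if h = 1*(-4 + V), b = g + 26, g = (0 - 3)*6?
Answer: 121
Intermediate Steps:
V = 7 (V = 4 + 3 = 7)
g = -18 (g = -3*6 = -18)
b = 8 (b = -18 + 26 = 8)
h = 3 (h = 1*(-4 + 7) = 1*3 = 3)
(h + b)**2 = (3 + 8)**2 = 11**2 = 121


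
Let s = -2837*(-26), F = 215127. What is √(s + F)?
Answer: √288889 ≈ 537.48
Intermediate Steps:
s = 73762
√(s + F) = √(73762 + 215127) = √288889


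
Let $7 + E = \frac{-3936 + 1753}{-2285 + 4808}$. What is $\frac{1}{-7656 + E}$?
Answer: $- \frac{2523}{19335932} \approx -0.00013048$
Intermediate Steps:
$E = - \frac{19844}{2523}$ ($E = -7 + \frac{-3936 + 1753}{-2285 + 4808} = -7 - \frac{2183}{2523} = - \frac{19844}{2523} \approx -7.8652$)
$\frac{1}{-7656 + E} = \frac{1}{-7656 - \frac{19844}{2523}} = \frac{1}{- \frac{19335932}{2523}} = - \frac{2523}{19335932}$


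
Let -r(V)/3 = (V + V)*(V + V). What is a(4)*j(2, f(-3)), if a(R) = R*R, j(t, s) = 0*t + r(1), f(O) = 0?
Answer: -192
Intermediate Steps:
r(V) = -12*V**2 (r(V) = -3*(V + V)*(V + V) = -3*2*V*2*V = -12*V**2)
j(t, s) = -12 (j(t, s) = 0*t - 12*1**2 = 0 - 12*1 = 0 - 12 = -12)
a(R) = R**2
a(4)*j(2, f(-3)) = 4**2*(-12) = 16*(-12) = -192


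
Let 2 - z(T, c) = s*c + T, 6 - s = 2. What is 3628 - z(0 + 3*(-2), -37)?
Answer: 3472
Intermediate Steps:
s = 4 (s = 6 - 1*2 = 6 - 2 = 4)
z(T, c) = 2 - T - 4*c (z(T, c) = 2 - (4*c + T) = 2 - (T + 4*c) = 2 + (-T - 4*c) = 2 - T - 4*c)
3628 - z(0 + 3*(-2), -37) = 3628 - (2 - (0 + 3*(-2)) - 4*(-37)) = 3628 - (2 - (0 - 6) + 148) = 3628 - (2 - 1*(-6) + 148) = 3628 - (2 + 6 + 148) = 3628 - 1*156 = 3628 - 156 = 3472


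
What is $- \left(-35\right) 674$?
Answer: $23590$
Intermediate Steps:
$- \left(-35\right) 674 = \left(-1\right) \left(-23590\right) = 23590$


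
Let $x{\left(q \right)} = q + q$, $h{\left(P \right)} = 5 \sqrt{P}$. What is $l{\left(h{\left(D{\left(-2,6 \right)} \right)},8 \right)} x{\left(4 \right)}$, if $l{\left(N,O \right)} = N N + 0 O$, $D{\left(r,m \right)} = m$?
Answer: $1200$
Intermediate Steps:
$l{\left(N,O \right)} = N^{2}$ ($l{\left(N,O \right)} = N^{2} + 0 = N^{2}$)
$x{\left(q \right)} = 2 q$
$l{\left(h{\left(D{\left(-2,6 \right)} \right)},8 \right)} x{\left(4 \right)} = \left(5 \sqrt{6}\right)^{2} \cdot 2 \cdot 4 = 150 \cdot 8 = 1200$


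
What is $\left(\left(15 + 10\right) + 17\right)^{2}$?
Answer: $1764$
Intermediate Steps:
$\left(\left(15 + 10\right) + 17\right)^{2} = \left(25 + 17\right)^{2} = 42^{2} = 1764$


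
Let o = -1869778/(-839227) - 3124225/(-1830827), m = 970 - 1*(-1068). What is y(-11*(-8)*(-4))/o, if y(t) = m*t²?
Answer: 387986185821050820608/6045174020481 ≈ 6.4181e+7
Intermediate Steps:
m = 2038 (m = 970 + 1068 = 2038)
y(t) = 2038*t²
o = 6045174020481/1536479450729 (o = -1869778*(-1/839227) - 3124225*(-1/1830827) = 1869778/839227 + 3124225/1830827 = 6045174020481/1536479450729 ≈ 3.9344)
y(-11*(-8)*(-4))/o = (2038*(-11*(-8)*(-4))²)/(6045174020481/1536479450729) = (2038*(88*(-4))²)*(1536479450729/6045174020481) = (2038*(-352)²)*(1536479450729/6045174020481) = (2038*123904)*(1536479450729/6045174020481) = 252516352*(1536479450729/6045174020481) = 387986185821050820608/6045174020481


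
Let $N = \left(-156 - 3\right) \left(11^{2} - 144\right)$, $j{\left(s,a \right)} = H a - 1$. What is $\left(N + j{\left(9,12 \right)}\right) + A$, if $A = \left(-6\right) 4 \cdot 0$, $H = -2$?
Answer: $3632$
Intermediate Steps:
$A = 0$ ($A = \left(-24\right) 0 = 0$)
$j{\left(s,a \right)} = -1 - 2 a$ ($j{\left(s,a \right)} = - 2 a - 1 = -1 - 2 a$)
$N = 3657$ ($N = - 159 \left(121 - 144\right) = \left(-159\right) \left(-23\right) = 3657$)
$\left(N + j{\left(9,12 \right)}\right) + A = \left(3657 - 25\right) + 0 = 3632 + 0 = 3632$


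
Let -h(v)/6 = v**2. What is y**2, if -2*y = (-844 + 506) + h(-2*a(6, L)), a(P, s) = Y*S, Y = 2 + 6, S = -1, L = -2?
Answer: 877969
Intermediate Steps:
Y = 8
a(P, s) = -8 (a(P, s) = 8*(-1) = -8)
h(v) = -6*v**2
y = 937 (y = -((-844 + 506) - 6*(-2*(-8))**2)/2 = -(-338 - 6*16**2)/2 = -(-338 - 6*256)/2 = -(-338 - 1536)/2 = -1/2*(-1874) = 937)
y**2 = 937**2 = 877969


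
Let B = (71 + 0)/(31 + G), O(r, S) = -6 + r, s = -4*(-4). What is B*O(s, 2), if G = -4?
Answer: 710/27 ≈ 26.296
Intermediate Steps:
s = 16
B = 71/27 (B = (71 + 0)/(31 - 4) = 71/27 ≈ 2.6296)
B*O(s, 2) = 71*(-6 + 16)/27 = (71/27)*10 = 710/27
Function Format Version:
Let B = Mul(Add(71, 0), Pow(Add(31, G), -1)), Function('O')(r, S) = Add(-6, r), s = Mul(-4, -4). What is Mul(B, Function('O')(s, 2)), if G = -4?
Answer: Rational(710, 27) ≈ 26.296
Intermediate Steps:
s = 16
B = Rational(71, 27) (B = Mul(Add(71, 0), Pow(Add(31, -4), -1)) = Mul(71, Pow(27, -1)) = Mul(71, Rational(1, 27)) = Rational(71, 27) ≈ 2.6296)
Mul(B, Function('O')(s, 2)) = Mul(Rational(71, 27), Add(-6, 16)) = Mul(Rational(71, 27), 10) = Rational(710, 27)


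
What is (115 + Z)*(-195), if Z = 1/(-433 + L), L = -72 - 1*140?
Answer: -964262/43 ≈ -22425.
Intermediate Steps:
L = -212 (L = -72 - 140 = -212)
Z = -1/645 (Z = 1/(-433 - 212) = 1/(-645) = -1/645 ≈ -0.0015504)
(115 + Z)*(-195) = (115 - 1/645)*(-195) = (74174/645)*(-195) = -964262/43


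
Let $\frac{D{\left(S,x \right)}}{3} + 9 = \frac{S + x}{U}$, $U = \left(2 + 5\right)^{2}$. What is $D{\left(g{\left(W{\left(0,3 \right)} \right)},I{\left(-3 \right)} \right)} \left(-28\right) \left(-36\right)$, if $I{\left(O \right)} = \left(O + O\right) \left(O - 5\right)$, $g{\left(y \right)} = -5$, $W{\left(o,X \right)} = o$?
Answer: $- \frac{171936}{7} \approx -24562.0$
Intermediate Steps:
$I{\left(O \right)} = 2 O \left(-5 + O\right)$
$U = 49$ ($U = 7^{2} = 49$)
$D{\left(S,x \right)} = -27 + \frac{3 S}{49} + \frac{3 x}{49}$ ($D{\left(S,x \right)} = -27 + 3 \frac{S + x}{49} = -27 + 3 \left(S + x\right) \frac{1}{49} = -27 + 3 \left(\frac{S}{49} + \frac{x}{49}\right) = -27 + \left(\frac{3 S}{49} + \frac{3 x}{49}\right) = -27 + \frac{3 S}{49} + \frac{3 x}{49}$)
$D{\left(g{\left(W{\left(0,3 \right)} \right)},I{\left(-3 \right)} \right)} \left(-28\right) \left(-36\right) = \left(-27 + \frac{3}{49} \left(-5\right) + \frac{3 \cdot 2 \left(-3\right) \left(-5 - 3\right)}{49}\right) \left(-28\right) \left(-36\right) = \left(-27 - \frac{15}{49} + \frac{3 \cdot 2 \left(-3\right) \left(-8\right)}{49}\right) \left(-28\right) \left(-36\right) = \left(-27 - \frac{15}{49} + \frac{3}{49} \cdot 48\right) \left(-28\right) \left(-36\right) = \left(-27 - \frac{15}{49} + \frac{144}{49}\right) \left(-28\right) \left(-36\right) = \left(- \frac{1194}{49}\right) \left(-28\right) \left(-36\right) = \frac{4776}{7} \left(-36\right) = - \frac{171936}{7}$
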